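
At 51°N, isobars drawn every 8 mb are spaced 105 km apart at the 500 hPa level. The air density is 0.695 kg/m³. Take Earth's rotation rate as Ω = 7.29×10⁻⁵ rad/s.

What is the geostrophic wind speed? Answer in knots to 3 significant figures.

Coriolis parameter at 51°N:
f = 2Ω sin φ = 2 × 7.29×10⁻⁵ × sin 51° = 1.13×10⁻⁴ s⁻¹
Pressure gradient: |∂P/∂n| = 800 Pa / 105000 m = 7.62×10⁻³ Pa/m
Geostrophic balance (pressure-gradient force = Coriolis force):
V_g = (1/(fρ)) |∂P/∂n| = 7.62×10⁻³ / (1.13×10⁻⁴ × 0.695) = 96.8 m/s
Converting: 96.8 m/s × 1.944 = 188 knots

188 knots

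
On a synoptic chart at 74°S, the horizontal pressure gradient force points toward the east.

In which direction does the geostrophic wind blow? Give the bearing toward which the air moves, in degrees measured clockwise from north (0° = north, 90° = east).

000°

The pressure-gradient force points toward the east (bearing 090°).
Geostrophic balance: in the Southern Hemisphere the Coriolis force deflects motion to the left, so the geostrophic wind blows 90° to the left of the pressure-gradient force (low pressure on the right).
Rotating 090° by 90° counterclockwise gives 000° — the wind blows toward the north.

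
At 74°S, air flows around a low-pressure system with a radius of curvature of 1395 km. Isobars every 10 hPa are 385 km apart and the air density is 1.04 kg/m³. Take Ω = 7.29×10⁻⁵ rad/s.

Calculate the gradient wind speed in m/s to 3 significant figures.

Coriolis parameter at 74°S:
f = 2Ω sin φ = 2 × 7.29×10⁻⁵ × sin 74° = 1.40×10⁻⁴ s⁻¹
Pressure gradient: |∂P/∂n| = 1000 Pa / 385000 m = 2.60×10⁻³ Pa/m
Geostrophic speed: V_g = |∂P/∂n|/(fρ) = 2.60×10⁻³/(1.40×10⁻⁴ × 1.04) = 17.8 m/s
Around a low, centrifugal force acts outward with Coriolis, so pressure-gradient force balances both:
(1/ρ)|∂P/∂n| = fV + V²/R  →  V² + fR·V − fR·V_g = 0
With fR = 1.40×10⁻⁴ × 1395×10³ m = 196 m/s:
V = [−fR + √((fR)² + 4 fR V_g)]/2 = [−196 + √(196² + 4×196×17.8)]/2 = 16.4 m/s
Subgeostrophic (V < V_g = 17.8 m/s), as expected around a low.

16.4 m/s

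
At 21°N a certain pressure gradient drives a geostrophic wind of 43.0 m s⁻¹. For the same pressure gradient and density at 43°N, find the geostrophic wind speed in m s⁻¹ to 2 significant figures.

With the same pressure gradient and density, V_g ∝ 1/f ∝ 1/sin φ.
V₂ = V₁ · sin φ₁ / sin φ₂ = 43.0 × sin 21° / sin 43°
V₂ = 43.0 × 0.3584/0.6820 = 23 m s⁻¹

23 m s⁻¹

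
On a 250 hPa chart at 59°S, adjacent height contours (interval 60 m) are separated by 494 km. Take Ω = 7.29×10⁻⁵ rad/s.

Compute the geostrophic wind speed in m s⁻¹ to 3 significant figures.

9.53 m s⁻¹

Coriolis parameter at 59°S:
f = 2Ω sin φ = 2 × 7.29×10⁻⁵ × sin 59° = 1.25×10⁻⁴ s⁻¹
Height gradient: |∂Z/∂n| = 60 m / 494000 m = 1.21×10⁻⁴
On a pressure surface, geostrophic balance gives V_g = (g/f)|∂Z/∂n|:
V_g = 9.81 × 1.21×10⁻⁴ / 1.25×10⁻⁴ = 9.53 m/s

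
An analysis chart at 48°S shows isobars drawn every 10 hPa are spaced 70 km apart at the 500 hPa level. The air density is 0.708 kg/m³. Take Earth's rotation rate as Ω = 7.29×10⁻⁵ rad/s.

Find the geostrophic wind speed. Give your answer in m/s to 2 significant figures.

Coriolis parameter at 48°S:
f = 2Ω sin φ = 2 × 7.29×10⁻⁵ × sin 48° = 1.08×10⁻⁴ s⁻¹
Pressure gradient: |∂P/∂n| = 1000 Pa / 70000 m = 1.43×10⁻² Pa/m
Geostrophic balance (pressure-gradient force = Coriolis force):
V_g = (1/(fρ)) |∂P/∂n| = 1.43×10⁻² / (1.08×10⁻⁴ × 0.708) = 186 m/s

190 m/s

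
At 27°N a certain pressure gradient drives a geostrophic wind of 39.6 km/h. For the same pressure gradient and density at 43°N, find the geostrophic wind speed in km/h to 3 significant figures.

With the same pressure gradient and density, V_g ∝ 1/f ∝ 1/sin φ.
V₂ = V₁ · sin φ₁ / sin φ₂ = 39.6 × sin 27° / sin 43°
V₂ = 39.6 × 0.4540/0.6820 = 26.4 km/h

26.4 km/h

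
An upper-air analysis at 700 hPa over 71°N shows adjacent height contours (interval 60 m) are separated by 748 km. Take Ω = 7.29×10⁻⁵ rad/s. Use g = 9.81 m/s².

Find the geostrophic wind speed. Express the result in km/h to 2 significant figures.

Coriolis parameter at 71°N:
f = 2Ω sin φ = 2 × 7.29×10⁻⁵ × sin 71° = 1.38×10⁻⁴ s⁻¹
Height gradient: |∂Z/∂n| = 60 m / 748000 m = 8.02×10⁻⁵
On a pressure surface, geostrophic balance gives V_g = (g/f)|∂Z/∂n|:
V_g = 9.81 × 8.02×10⁻⁵ / 1.38×10⁻⁴ = 5.71 m/s
Converting: 5.71 m/s × 3.6 = 21 km/h

21 km/h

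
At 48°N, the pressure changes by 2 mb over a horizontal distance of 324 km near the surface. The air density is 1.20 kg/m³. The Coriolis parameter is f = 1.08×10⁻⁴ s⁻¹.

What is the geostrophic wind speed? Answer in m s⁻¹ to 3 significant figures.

Pressure gradient: |∂P/∂n| = 200 Pa / 324000 m = 6.17×10⁻⁴ Pa/m
Geostrophic balance (pressure-gradient force = Coriolis force):
V_g = (1/(fρ)) |∂P/∂n| = 6.17×10⁻⁴ / (1.08×10⁻⁴ × 1.20) = 4.76 m/s

4.76 m s⁻¹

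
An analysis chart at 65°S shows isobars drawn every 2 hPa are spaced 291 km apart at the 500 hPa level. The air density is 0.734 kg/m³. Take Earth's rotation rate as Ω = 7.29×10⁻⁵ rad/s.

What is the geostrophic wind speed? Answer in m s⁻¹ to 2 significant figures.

7.1 m s⁻¹

Coriolis parameter at 65°S:
f = 2Ω sin φ = 2 × 7.29×10⁻⁵ × sin 65° = 1.32×10⁻⁴ s⁻¹
Pressure gradient: |∂P/∂n| = 200 Pa / 291000 m = 6.87×10⁻⁴ Pa/m
Geostrophic balance (pressure-gradient force = Coriolis force):
V_g = (1/(fρ)) |∂P/∂n| = 6.87×10⁻⁴ / (1.32×10⁻⁴ × 0.734) = 7.09 m/s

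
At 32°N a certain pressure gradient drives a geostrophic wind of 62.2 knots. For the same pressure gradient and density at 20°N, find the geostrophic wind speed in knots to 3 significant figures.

96.4 knots

With the same pressure gradient and density, V_g ∝ 1/f ∝ 1/sin φ.
V₂ = V₁ · sin φ₁ / sin φ₂ = 62.2 × sin 32° / sin 20°
V₂ = 62.2 × 0.5299/0.3420 = 96.4 knots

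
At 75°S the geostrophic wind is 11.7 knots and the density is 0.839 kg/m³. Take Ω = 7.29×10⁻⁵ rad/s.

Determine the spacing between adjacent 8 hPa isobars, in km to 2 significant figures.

1100 km

Coriolis parameter at 75°S:
f = 2Ω sin φ = 2 × 7.29×10⁻⁵ × sin 75° = 1.41×10⁻⁴ s⁻¹
Wind speed in SI: 11.7 knots = 6.02 m/s
Geostrophic balance rearranged: |∂P/∂n| = f ρ V_g
|∂P/∂n| = 1.41×10⁻⁴ × 0.839 × 6.02 = 7.11×10⁻⁴ Pa/m
Isobar spacing: Δn = ΔP/|∂P/∂n| = 800 Pa / 7.11×10⁻⁴ Pa/m = 1124871 m ≈ 1100 km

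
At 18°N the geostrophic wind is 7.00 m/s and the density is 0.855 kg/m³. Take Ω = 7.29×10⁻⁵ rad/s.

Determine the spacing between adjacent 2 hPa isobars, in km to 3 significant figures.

742 km

Coriolis parameter at 18°N:
f = 2Ω sin φ = 2 × 7.29×10⁻⁵ × sin 18° = 4.51×10⁻⁵ s⁻¹
Geostrophic balance rearranged: |∂P/∂n| = f ρ V_g
|∂P/∂n| = 4.51×10⁻⁵ × 0.855 × 7.00 = 2.70×10⁻⁴ Pa/m
Isobar spacing: Δn = ΔP/|∂P/∂n| = 200 Pa / 2.70×10⁻⁴ Pa/m = 741696 m ≈ 742 km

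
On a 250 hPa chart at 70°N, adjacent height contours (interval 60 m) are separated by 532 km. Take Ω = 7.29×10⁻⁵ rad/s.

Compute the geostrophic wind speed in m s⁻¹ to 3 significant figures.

8.08 m s⁻¹

Coriolis parameter at 70°N:
f = 2Ω sin φ = 2 × 7.29×10⁻⁵ × sin 70° = 1.37×10⁻⁴ s⁻¹
Height gradient: |∂Z/∂n| = 60 m / 532000 m = 1.13×10⁻⁴
On a pressure surface, geostrophic balance gives V_g = (g/f)|∂Z/∂n|:
V_g = 9.81 × 1.13×10⁻⁴ / 1.37×10⁻⁴ = 8.08 m/s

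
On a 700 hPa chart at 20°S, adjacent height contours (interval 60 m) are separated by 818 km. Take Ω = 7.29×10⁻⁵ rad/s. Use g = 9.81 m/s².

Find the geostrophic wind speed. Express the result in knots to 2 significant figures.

28 knots

Coriolis parameter at 20°S:
f = 2Ω sin φ = 2 × 7.29×10⁻⁵ × sin 20° = 4.99×10⁻⁵ s⁻¹
Height gradient: |∂Z/∂n| = 60 m / 818000 m = 7.33×10⁻⁵
On a pressure surface, geostrophic balance gives V_g = (g/f)|∂Z/∂n|:
V_g = 9.81 × 7.33×10⁻⁵ / 4.99×10⁻⁵ = 14.4 m/s
Converting: 14.4 m/s × 1.944 = 28 knots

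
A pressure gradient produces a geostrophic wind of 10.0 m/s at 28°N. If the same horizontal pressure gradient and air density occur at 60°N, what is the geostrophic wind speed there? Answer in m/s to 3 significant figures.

5.42 m/s

With the same pressure gradient and density, V_g ∝ 1/f ∝ 1/sin φ.
V₂ = V₁ · sin φ₁ / sin φ₂ = 10.0 × sin 28° / sin 60°
V₂ = 10.0 × 0.4695/0.8660 = 5.42 m/s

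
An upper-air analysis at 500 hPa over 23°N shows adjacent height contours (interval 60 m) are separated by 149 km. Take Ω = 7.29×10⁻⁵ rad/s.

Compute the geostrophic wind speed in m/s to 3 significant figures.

69.3 m/s

Coriolis parameter at 23°N:
f = 2Ω sin φ = 2 × 7.29×10⁻⁵ × sin 23° = 5.70×10⁻⁵ s⁻¹
Height gradient: |∂Z/∂n| = 60 m / 149000 m = 4.03×10⁻⁴
On a pressure surface, geostrophic balance gives V_g = (g/f)|∂Z/∂n|:
V_g = 9.81 × 4.03×10⁻⁴ / 5.70×10⁻⁵ = 69.3 m/s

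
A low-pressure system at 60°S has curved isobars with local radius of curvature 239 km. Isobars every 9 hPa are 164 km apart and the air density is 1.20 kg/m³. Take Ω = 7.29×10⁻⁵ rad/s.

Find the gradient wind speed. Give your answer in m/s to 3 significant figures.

21.3 m/s

Coriolis parameter at 60°S:
f = 2Ω sin φ = 2 × 7.29×10⁻⁵ × sin 60° = 1.26×10⁻⁴ s⁻¹
Pressure gradient: |∂P/∂n| = 900 Pa / 164000 m = 5.49×10⁻³ Pa/m
Geostrophic speed: V_g = |∂P/∂n|/(fρ) = 5.49×10⁻³/(1.26×10⁻⁴ × 1.20) = 36.2 m/s
Around a low, centrifugal force acts outward with Coriolis, so pressure-gradient force balances both:
(1/ρ)|∂P/∂n| = fV + V²/R  →  V² + fR·V − fR·V_g = 0
With fR = 1.26×10⁻⁴ × 239×10³ m = 30.2 m/s:
V = [−fR + √((fR)² + 4 fR V_g)]/2 = [−30.2 + √(30.2² + 4×30.2×36.2)]/2 = 21.3 m/s
Subgeostrophic (V < V_g = 36.2 m/s), as expected around a low.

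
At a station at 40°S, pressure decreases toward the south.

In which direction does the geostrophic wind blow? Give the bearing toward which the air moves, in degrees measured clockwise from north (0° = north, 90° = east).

090°

The pressure-gradient force points toward the south (bearing 180°).
Geostrophic balance: in the Southern Hemisphere the Coriolis force deflects motion to the left, so the geostrophic wind blows 90° to the left of the pressure-gradient force (low pressure on the right).
Rotating 180° by 90° counterclockwise gives 090° — the wind blows toward the east.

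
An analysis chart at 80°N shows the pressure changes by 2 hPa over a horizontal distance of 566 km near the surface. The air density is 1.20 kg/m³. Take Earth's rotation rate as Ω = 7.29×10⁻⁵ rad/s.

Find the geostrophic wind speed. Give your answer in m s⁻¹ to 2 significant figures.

Coriolis parameter at 80°N:
f = 2Ω sin φ = 2 × 7.29×10⁻⁵ × sin 80° = 1.44×10⁻⁴ s⁻¹
Pressure gradient: |∂P/∂n| = 200 Pa / 566000 m = 3.53×10⁻⁴ Pa/m
Geostrophic balance (pressure-gradient force = Coriolis force):
V_g = (1/(fρ)) |∂P/∂n| = 3.53×10⁻⁴ / (1.44×10⁻⁴ × 1.20) = 2.05 m/s

2.1 m s⁻¹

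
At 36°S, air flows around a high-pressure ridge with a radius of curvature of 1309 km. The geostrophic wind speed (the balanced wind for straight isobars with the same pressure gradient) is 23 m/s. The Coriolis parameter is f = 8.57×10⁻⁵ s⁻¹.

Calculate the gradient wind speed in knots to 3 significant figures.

62.8 knots

Around a high, pressure-gradient force acts outward with centrifugal, so Coriolis balances both:
fV = (1/ρ)|∂P/∂n| + V²/R  →  V² − fR·V + fR·V_g = 0
With fR = 8.57×10⁻⁵ × 1309×10³ m = 112 m/s:
V = [fR − √((fR)² − 4 fR V_g)]/2 = [112 − √(112² − 4×112×23)]/2 = 32.3 m/s
Supergeostrophic (V > V_g = 23 m/s), as expected around a high.
Converting: 32.3 m/s × 1.944 = 62.8 knots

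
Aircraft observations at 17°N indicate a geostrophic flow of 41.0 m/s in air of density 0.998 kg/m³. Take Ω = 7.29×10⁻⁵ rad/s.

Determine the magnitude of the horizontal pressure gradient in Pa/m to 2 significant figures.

Coriolis parameter at 17°N:
f = 2Ω sin φ = 2 × 7.29×10⁻⁵ × sin 17° = 4.26×10⁻⁵ s⁻¹
Geostrophic balance rearranged: |∂P/∂n| = f ρ V_g
|∂P/∂n| = 4.26×10⁻⁵ × 0.998 × 41.0 = 1.74×10⁻³ Pa/m

1.7×10⁻³ Pa/m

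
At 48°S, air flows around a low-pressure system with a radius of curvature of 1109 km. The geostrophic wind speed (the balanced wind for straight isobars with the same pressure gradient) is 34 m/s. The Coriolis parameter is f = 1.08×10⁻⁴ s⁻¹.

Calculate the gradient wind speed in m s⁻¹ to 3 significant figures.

27.6 m s⁻¹

Around a low, centrifugal force acts outward with Coriolis, so pressure-gradient force balances both:
(1/ρ)|∂P/∂n| = fV + V²/R  →  V² + fR·V − fR·V_g = 0
With fR = 1.08×10⁻⁴ × 1109×10³ m = 120 m/s:
V = [−fR + √((fR)² + 4 fR V_g)]/2 = [−120 + √(120² + 4×120×34)]/2 = 27.6 m/s
Subgeostrophic (V < V_g = 34 m/s), as expected around a low.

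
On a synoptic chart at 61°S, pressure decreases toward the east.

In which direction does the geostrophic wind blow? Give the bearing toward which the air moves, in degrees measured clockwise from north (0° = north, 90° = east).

The pressure-gradient force points toward the east (bearing 090°).
Geostrophic balance: in the Southern Hemisphere the Coriolis force deflects motion to the left, so the geostrophic wind blows 90° to the left of the pressure-gradient force (low pressure on the right).
Rotating 090° by 90° counterclockwise gives 000° — the wind blows toward the north.

000°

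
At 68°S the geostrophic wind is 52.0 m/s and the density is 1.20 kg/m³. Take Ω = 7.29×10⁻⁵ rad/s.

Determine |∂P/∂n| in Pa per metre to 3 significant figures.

8.44×10⁻³ Pa/m

Coriolis parameter at 68°S:
f = 2Ω sin φ = 2 × 7.29×10⁻⁵ × sin 68° = 1.35×10⁻⁴ s⁻¹
Geostrophic balance rearranged: |∂P/∂n| = f ρ V_g
|∂P/∂n| = 1.35×10⁻⁴ × 1.20 × 52.0 = 8.44×10⁻³ Pa/m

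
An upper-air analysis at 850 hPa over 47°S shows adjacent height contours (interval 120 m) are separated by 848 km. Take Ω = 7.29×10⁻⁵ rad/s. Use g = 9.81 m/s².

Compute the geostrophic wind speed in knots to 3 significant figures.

25.3 knots

Coriolis parameter at 47°S:
f = 2Ω sin φ = 2 × 7.29×10⁻⁵ × sin 47° = 1.07×10⁻⁴ s⁻¹
Height gradient: |∂Z/∂n| = 120 m / 848000 m = 1.42×10⁻⁴
On a pressure surface, geostrophic balance gives V_g = (g/f)|∂Z/∂n|:
V_g = 9.81 × 1.42×10⁻⁴ / 1.07×10⁻⁴ = 13.0 m/s
Converting: 13.0 m/s × 1.944 = 25.3 knots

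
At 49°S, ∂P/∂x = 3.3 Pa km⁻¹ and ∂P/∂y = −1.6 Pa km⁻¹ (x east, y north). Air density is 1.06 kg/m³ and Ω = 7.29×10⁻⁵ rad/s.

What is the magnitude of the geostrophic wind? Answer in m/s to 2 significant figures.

31 m/s

Coriolis parameter at 49°S:
f = 2Ω sin φ = 2 × 7.29×10⁻⁵ × sin 49° = 1.10×10⁻⁴ s⁻¹
In the Southern Hemisphere f is negative: f = −1.10×10⁻⁴ s⁻¹.
Component geostrophic relations (x east, y north):
u_g = −(1/(fρ)) ∂P/∂y,  v_g = (1/(fρ)) ∂P/∂x
u_g = −(−1.6×10⁻³)/(−1.10×10⁻⁴ × 1.06) = −13.7 m/s;  v_g = (3.3×10⁻³)/(−1.10×10⁻⁴ × 1.06) = −28.3 m/s
|V_g| = √(u_g² + v_g²) = 31.4 m/s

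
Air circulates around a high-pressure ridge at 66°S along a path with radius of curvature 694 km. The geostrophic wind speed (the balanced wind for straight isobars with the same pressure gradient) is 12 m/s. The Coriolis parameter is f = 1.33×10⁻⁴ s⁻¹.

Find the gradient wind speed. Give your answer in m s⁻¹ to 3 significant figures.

Around a high, pressure-gradient force acts outward with centrifugal, so Coriolis balances both:
fV = (1/ρ)|∂P/∂n| + V²/R  →  V² − fR·V + fR·V_g = 0
With fR = 1.33×10⁻⁴ × 694×10³ m = 92.3 m/s:
V = [fR − √((fR)² − 4 fR V_g)]/2 = [92.3 − √(92.3² − 4×92.3×12)]/2 = 14.2 m/s
Supergeostrophic (V > V_g = 12 m/s), as expected around a high.

14.2 m s⁻¹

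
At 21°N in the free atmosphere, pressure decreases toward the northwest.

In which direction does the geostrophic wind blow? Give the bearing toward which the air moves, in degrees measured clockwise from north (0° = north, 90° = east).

The pressure-gradient force points toward the northwest (bearing 315°).
Geostrophic balance: in the Northern Hemisphere the Coriolis force deflects motion to the right, so the geostrophic wind blows 90° to the right of the pressure-gradient force (low pressure on the left).
Rotating 315° by 90° clockwise gives 045° — the wind blows toward the northeast.

045°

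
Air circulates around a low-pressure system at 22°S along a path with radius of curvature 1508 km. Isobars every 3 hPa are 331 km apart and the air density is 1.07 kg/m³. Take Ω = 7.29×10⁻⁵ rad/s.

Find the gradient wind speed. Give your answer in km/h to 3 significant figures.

Coriolis parameter at 22°S:
f = 2Ω sin φ = 2 × 7.29×10⁻⁵ × sin 22° = 5.46×10⁻⁵ s⁻¹
Pressure gradient: |∂P/∂n| = 300 Pa / 331000 m = 9.06×10⁻⁴ Pa/m
Geostrophic speed: V_g = |∂P/∂n|/(fρ) = 9.06×10⁻⁴/(5.46×10⁻⁵ × 1.07) = 15.5 m/s
Around a low, centrifugal force acts outward with Coriolis, so pressure-gradient force balances both:
(1/ρ)|∂P/∂n| = fV + V²/R  →  V² + fR·V − fR·V_g = 0
With fR = 5.46×10⁻⁵ × 1508×10³ m = 82.4 m/s:
V = [−fR + √((fR)² + 4 fR V_g)]/2 = [−82.4 + √(82.4² + 4×82.4×15.5)]/2 = 13.3 m/s
Subgeostrophic (V < V_g = 15.5 m/s), as expected around a low.
Converting: 13.3 m/s × 3.6 = 48.0 km/h

48.0 km/h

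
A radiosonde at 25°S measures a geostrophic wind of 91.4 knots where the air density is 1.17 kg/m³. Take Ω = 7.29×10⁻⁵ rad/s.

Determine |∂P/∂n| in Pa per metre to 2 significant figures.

Coriolis parameter at 25°S:
f = 2Ω sin φ = 2 × 7.29×10⁻⁵ × sin 25° = 6.16×10⁻⁵ s⁻¹
Wind speed in SI: 91.4 knots = 47.0 m/s
Geostrophic balance rearranged: |∂P/∂n| = f ρ V_g
|∂P/∂n| = 6.16×10⁻⁵ × 1.17 × 47.0 = 3.39×10⁻³ Pa/m

3.4×10⁻³ Pa/m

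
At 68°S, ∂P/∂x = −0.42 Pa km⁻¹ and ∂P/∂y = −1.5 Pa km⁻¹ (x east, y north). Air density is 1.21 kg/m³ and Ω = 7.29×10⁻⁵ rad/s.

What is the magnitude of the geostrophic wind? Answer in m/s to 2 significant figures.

9.5 m/s

Coriolis parameter at 68°S:
f = 2Ω sin φ = 2 × 7.29×10⁻⁵ × sin 68° = 1.35×10⁻⁴ s⁻¹
In the Southern Hemisphere f is negative: f = −1.35×10⁻⁴ s⁻¹.
Component geostrophic relations (x east, y north):
u_g = −(1/(fρ)) ∂P/∂y,  v_g = (1/(fρ)) ∂P/∂x
u_g = −(−1.5×10⁻³)/(−1.35×10⁻⁴ × 1.21) = −9.17 m/s;  v_g = (−0.42×10⁻³)/(−1.35×10⁻⁴ × 1.21) = 2.57 m/s
|V_g| = √(u_g² + v_g²) = 9.52 m/s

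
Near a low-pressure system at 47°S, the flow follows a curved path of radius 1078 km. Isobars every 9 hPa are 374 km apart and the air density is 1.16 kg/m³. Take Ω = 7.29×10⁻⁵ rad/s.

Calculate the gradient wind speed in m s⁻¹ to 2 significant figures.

Coriolis parameter at 47°S:
f = 2Ω sin φ = 2 × 7.29×10⁻⁵ × sin 47° = 1.07×10⁻⁴ s⁻¹
Pressure gradient: |∂P/∂n| = 900 Pa / 374000 m = 2.41×10⁻³ Pa/m
Geostrophic speed: V_g = |∂P/∂n|/(fρ) = 2.41×10⁻³/(1.07×10⁻⁴ × 1.16) = 19.5 m/s
Around a low, centrifugal force acts outward with Coriolis, so pressure-gradient force balances both:
(1/ρ)|∂P/∂n| = fV + V²/R  →  V² + fR·V − fR·V_g = 0
With fR = 1.07×10⁻⁴ × 1078×10³ m = 115 m/s:
V = [−fR + √((fR)² + 4 fR V_g)]/2 = [−115 + √(115² + 4×115×19.5)]/2 = 17 m/s
Subgeostrophic (V < V_g = 19.5 m/s), as expected around a low.

17 m s⁻¹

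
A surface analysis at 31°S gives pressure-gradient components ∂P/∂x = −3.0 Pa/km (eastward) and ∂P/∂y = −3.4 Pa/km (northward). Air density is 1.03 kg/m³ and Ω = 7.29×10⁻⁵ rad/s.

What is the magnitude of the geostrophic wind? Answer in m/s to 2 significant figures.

59 m/s

Coriolis parameter at 31°S:
f = 2Ω sin φ = 2 × 7.29×10⁻⁵ × sin 31° = 7.51×10⁻⁵ s⁻¹
In the Southern Hemisphere f is negative: f = −7.51×10⁻⁵ s⁻¹.
Component geostrophic relations (x east, y north):
u_g = −(1/(fρ)) ∂P/∂y,  v_g = (1/(fρ)) ∂P/∂x
u_g = −(−3.4×10⁻³)/(−7.51×10⁻⁵ × 1.03) = −44.0 m/s;  v_g = (−3.0×10⁻³)/(−7.51×10⁻⁵ × 1.03) = 38.8 m/s
|V_g| = √(u_g² + v_g²) = 58.6 m/s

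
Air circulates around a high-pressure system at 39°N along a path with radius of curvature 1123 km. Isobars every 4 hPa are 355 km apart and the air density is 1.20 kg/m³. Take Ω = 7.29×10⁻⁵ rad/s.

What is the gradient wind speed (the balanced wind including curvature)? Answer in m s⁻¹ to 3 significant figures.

11.5 m s⁻¹

Coriolis parameter at 39°N:
f = 2Ω sin φ = 2 × 7.29×10⁻⁵ × sin 39° = 9.18×10⁻⁵ s⁻¹
Pressure gradient: |∂P/∂n| = 400 Pa / 355000 m = 1.13×10⁻³ Pa/m
Geostrophic speed: V_g = |∂P/∂n|/(fρ) = 1.13×10⁻³/(9.18×10⁻⁵ × 1.20) = 10.2 m/s
Around a high, pressure-gradient force acts outward with centrifugal, so Coriolis balances both:
fV = (1/ρ)|∂P/∂n| + V²/R  →  V² − fR·V + fR·V_g = 0
With fR = 9.18×10⁻⁵ × 1123×10³ m = 103 m/s:
V = [fR − √((fR)² − 4 fR V_g)]/2 = [103 − √(103² − 4×103×10.2)]/2 = 11.5 m/s
Supergeostrophic (V > V_g = 10.2 m/s), as expected around a high.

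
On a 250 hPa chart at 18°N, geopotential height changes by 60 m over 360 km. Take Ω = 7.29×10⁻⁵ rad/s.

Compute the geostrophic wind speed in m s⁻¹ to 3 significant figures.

36.3 m s⁻¹

Coriolis parameter at 18°N:
f = 2Ω sin φ = 2 × 7.29×10⁻⁵ × sin 18° = 4.51×10⁻⁵ s⁻¹
Height gradient: |∂Z/∂n| = 60 m / 360000 m = 1.67×10⁻⁴
On a pressure surface, geostrophic balance gives V_g = (g/f)|∂Z/∂n|:
V_g = 9.81 × 1.67×10⁻⁴ / 4.51×10⁻⁵ = 36.3 m/s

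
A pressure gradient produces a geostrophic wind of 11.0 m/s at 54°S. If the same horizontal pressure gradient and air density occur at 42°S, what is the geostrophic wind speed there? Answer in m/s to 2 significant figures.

13 m/s

With the same pressure gradient and density, V_g ∝ 1/f ∝ 1/sin φ.
V₂ = V₁ · sin φ₁ / sin φ₂ = 11.0 × sin 54° / sin 42°
V₂ = 11.0 × 0.8090/0.6691 = 13 m/s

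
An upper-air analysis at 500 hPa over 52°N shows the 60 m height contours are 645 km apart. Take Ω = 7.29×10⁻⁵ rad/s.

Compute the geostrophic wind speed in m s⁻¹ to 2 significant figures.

7.9 m s⁻¹

Coriolis parameter at 52°N:
f = 2Ω sin φ = 2 × 7.29×10⁻⁵ × sin 52° = 1.15×10⁻⁴ s⁻¹
Height gradient: |∂Z/∂n| = 60 m / 645000 m = 9.30×10⁻⁵
On a pressure surface, geostrophic balance gives V_g = (g/f)|∂Z/∂n|:
V_g = 9.81 × 9.30×10⁻⁵ / 1.15×10⁻⁴ = 7.94 m/s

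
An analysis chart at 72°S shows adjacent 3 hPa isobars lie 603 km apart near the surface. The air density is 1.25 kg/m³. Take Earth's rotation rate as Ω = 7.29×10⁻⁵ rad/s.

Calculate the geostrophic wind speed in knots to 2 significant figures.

5.6 knots

Coriolis parameter at 72°S:
f = 2Ω sin φ = 2 × 7.29×10⁻⁵ × sin 72° = 1.39×10⁻⁴ s⁻¹
Pressure gradient: |∂P/∂n| = 300 Pa / 603000 m = 4.98×10⁻⁴ Pa/m
Geostrophic balance (pressure-gradient force = Coriolis force):
V_g = (1/(fρ)) |∂P/∂n| = 4.98×10⁻⁴ / (1.39×10⁻⁴ × 1.25) = 2.87 m/s
Converting: 2.87 m/s × 1.944 = 5.6 knots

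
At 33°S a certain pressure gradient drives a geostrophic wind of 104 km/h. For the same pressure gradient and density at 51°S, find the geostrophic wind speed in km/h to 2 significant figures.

73 km/h

With the same pressure gradient and density, V_g ∝ 1/f ∝ 1/sin φ.
V₂ = V₁ · sin φ₁ / sin φ₂ = 104 × sin 33° / sin 51°
V₂ = 104 × 0.5446/0.7771 = 73 km/h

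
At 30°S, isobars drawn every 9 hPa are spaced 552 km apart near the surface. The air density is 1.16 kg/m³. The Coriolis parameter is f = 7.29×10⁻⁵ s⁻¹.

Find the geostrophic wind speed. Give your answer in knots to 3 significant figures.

Pressure gradient: |∂P/∂n| = 900 Pa / 552000 m = 1.63×10⁻³ Pa/m
Geostrophic balance (pressure-gradient force = Coriolis force):
V_g = (1/(fρ)) |∂P/∂n| = 1.63×10⁻³ / (7.29×10⁻⁵ × 1.16) = 19.3 m/s
Converting: 19.3 m/s × 1.944 = 37.5 knots

37.5 knots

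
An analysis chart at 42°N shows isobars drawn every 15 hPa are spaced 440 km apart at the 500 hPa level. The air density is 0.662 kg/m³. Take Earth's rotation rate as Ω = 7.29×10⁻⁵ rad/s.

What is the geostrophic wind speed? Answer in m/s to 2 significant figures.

53 m/s

Coriolis parameter at 42°N:
f = 2Ω sin φ = 2 × 7.29×10⁻⁵ × sin 42° = 9.76×10⁻⁵ s⁻¹
Pressure gradient: |∂P/∂n| = 1500 Pa / 440000 m = 3.41×10⁻³ Pa/m
Geostrophic balance (pressure-gradient force = Coriolis force):
V_g = (1/(fρ)) |∂P/∂n| = 3.41×10⁻³ / (9.76×10⁻⁵ × 0.662) = 52.8 m/s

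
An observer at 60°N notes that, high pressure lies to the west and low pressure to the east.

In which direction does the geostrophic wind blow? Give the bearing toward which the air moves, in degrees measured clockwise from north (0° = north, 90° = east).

The pressure-gradient force points toward the east (bearing 090°).
Geostrophic balance: in the Northern Hemisphere the Coriolis force deflects motion to the right, so the geostrophic wind blows 90° to the right of the pressure-gradient force (low pressure on the left).
Rotating 090° by 90° clockwise gives 180° — the wind blows toward the south.

180°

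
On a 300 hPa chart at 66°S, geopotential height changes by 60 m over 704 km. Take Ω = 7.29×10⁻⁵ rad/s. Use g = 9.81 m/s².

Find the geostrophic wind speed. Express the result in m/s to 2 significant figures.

Coriolis parameter at 66°S:
f = 2Ω sin φ = 2 × 7.29×10⁻⁵ × sin 66° = 1.33×10⁻⁴ s⁻¹
Height gradient: |∂Z/∂n| = 60 m / 704000 m = 8.52×10⁻⁵
On a pressure surface, geostrophic balance gives V_g = (g/f)|∂Z/∂n|:
V_g = 9.81 × 8.52×10⁻⁵ / 1.33×10⁻⁴ = 6.28 m/s

6.3 m/s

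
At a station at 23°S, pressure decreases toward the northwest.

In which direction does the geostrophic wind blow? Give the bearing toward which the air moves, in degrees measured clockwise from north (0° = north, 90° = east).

225°

The pressure-gradient force points toward the northwest (bearing 315°).
Geostrophic balance: in the Southern Hemisphere the Coriolis force deflects motion to the left, so the geostrophic wind blows 90° to the left of the pressure-gradient force (low pressure on the right).
Rotating 315° by 90° counterclockwise gives 225° — the wind blows toward the southwest.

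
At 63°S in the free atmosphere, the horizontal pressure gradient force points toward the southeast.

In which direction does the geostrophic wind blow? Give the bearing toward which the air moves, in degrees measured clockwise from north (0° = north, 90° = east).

045°

The pressure-gradient force points toward the southeast (bearing 135°).
Geostrophic balance: in the Southern Hemisphere the Coriolis force deflects motion to the left, so the geostrophic wind blows 90° to the left of the pressure-gradient force (low pressure on the right).
Rotating 135° by 90° counterclockwise gives 045° — the wind blows toward the northeast.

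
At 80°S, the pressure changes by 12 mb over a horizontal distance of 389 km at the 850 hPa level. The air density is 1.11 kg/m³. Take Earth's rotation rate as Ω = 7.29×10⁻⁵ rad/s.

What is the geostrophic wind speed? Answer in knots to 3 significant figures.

37.6 knots

Coriolis parameter at 80°S:
f = 2Ω sin φ = 2 × 7.29×10⁻⁵ × sin 80° = 1.44×10⁻⁴ s⁻¹
Pressure gradient: |∂P/∂n| = 1200 Pa / 389000 m = 3.08×10⁻³ Pa/m
Geostrophic balance (pressure-gradient force = Coriolis force):
V_g = (1/(fρ)) |∂P/∂n| = 3.08×10⁻³ / (1.44×10⁻⁴ × 1.11) = 19.4 m/s
Converting: 19.4 m/s × 1.944 = 37.6 knots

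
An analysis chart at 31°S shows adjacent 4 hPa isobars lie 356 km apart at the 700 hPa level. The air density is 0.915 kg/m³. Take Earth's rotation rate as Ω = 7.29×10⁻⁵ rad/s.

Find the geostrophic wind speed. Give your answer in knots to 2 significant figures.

Coriolis parameter at 31°S:
f = 2Ω sin φ = 2 × 7.29×10⁻⁵ × sin 31° = 7.51×10⁻⁵ s⁻¹
Pressure gradient: |∂P/∂n| = 400 Pa / 356000 m = 1.12×10⁻³ Pa/m
Geostrophic balance (pressure-gradient force = Coriolis force):
V_g = (1/(fρ)) |∂P/∂n| = 1.12×10⁻³ / (7.51×10⁻⁵ × 0.915) = 16.4 m/s
Converting: 16.4 m/s × 1.944 = 32 knots

32 knots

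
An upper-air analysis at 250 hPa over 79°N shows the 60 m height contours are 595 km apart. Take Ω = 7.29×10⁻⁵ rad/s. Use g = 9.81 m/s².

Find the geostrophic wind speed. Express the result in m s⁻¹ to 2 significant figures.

Coriolis parameter at 79°N:
f = 2Ω sin φ = 2 × 7.29×10⁻⁵ × sin 79° = 1.43×10⁻⁴ s⁻¹
Height gradient: |∂Z/∂n| = 60 m / 595000 m = 1.01×10⁻⁴
On a pressure surface, geostrophic balance gives V_g = (g/f)|∂Z/∂n|:
V_g = 9.81 × 1.01×10⁻⁴ / 1.43×10⁻⁴ = 6.91 m/s

6.9 m s⁻¹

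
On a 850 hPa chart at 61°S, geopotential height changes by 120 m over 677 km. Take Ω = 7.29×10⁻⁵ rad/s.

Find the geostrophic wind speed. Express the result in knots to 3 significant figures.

26.5 knots

Coriolis parameter at 61°S:
f = 2Ω sin φ = 2 × 7.29×10⁻⁵ × sin 61° = 1.28×10⁻⁴ s⁻¹
Height gradient: |∂Z/∂n| = 120 m / 677000 m = 1.77×10⁻⁴
On a pressure surface, geostrophic balance gives V_g = (g/f)|∂Z/∂n|:
V_g = 9.81 × 1.77×10⁻⁴ / 1.28×10⁻⁴ = 13.6 m/s
Converting: 13.6 m/s × 1.944 = 26.5 knots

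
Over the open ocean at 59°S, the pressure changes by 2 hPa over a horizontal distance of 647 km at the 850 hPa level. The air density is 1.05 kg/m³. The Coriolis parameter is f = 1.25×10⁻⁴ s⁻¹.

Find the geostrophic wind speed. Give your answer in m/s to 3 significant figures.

Pressure gradient: |∂P/∂n| = 200 Pa / 647000 m = 3.09×10⁻⁴ Pa/m
Geostrophic balance (pressure-gradient force = Coriolis force):
V_g = (1/(fρ)) |∂P/∂n| = 3.09×10⁻⁴ / (1.25×10⁻⁴ × 1.05) = 2.36 m/s

2.36 m/s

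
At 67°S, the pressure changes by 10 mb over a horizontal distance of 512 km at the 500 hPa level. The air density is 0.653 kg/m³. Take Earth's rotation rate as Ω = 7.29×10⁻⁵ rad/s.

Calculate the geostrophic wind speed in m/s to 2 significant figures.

Coriolis parameter at 67°S:
f = 2Ω sin φ = 2 × 7.29×10⁻⁵ × sin 67° = 1.34×10⁻⁴ s⁻¹
Pressure gradient: |∂P/∂n| = 1000 Pa / 512000 m = 1.95×10⁻³ Pa/m
Geostrophic balance (pressure-gradient force = Coriolis force):
V_g = (1/(fρ)) |∂P/∂n| = 1.95×10⁻³ / (1.34×10⁻⁴ × 0.653) = 22.3 m/s

22 m/s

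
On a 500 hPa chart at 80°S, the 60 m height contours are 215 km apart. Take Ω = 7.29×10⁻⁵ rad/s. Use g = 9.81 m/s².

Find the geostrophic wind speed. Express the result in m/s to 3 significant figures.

Coriolis parameter at 80°S:
f = 2Ω sin φ = 2 × 7.29×10⁻⁵ × sin 80° = 1.44×10⁻⁴ s⁻¹
Height gradient: |∂Z/∂n| = 60 m / 215000 m = 2.79×10⁻⁴
On a pressure surface, geostrophic balance gives V_g = (g/f)|∂Z/∂n|:
V_g = 9.81 × 2.79×10⁻⁴ / 1.44×10⁻⁴ = 19.1 m/s

19.1 m/s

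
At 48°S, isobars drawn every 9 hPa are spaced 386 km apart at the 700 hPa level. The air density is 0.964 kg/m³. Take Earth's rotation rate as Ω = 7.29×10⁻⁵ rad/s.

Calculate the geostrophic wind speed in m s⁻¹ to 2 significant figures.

Coriolis parameter at 48°S:
f = 2Ω sin φ = 2 × 7.29×10⁻⁵ × sin 48° = 1.08×10⁻⁴ s⁻¹
Pressure gradient: |∂P/∂n| = 900 Pa / 386000 m = 2.33×10⁻³ Pa/m
Geostrophic balance (pressure-gradient force = Coriolis force):
V_g = (1/(fρ)) |∂P/∂n| = 2.33×10⁻³ / (1.08×10⁻⁴ × 0.964) = 22.3 m/s

22 m s⁻¹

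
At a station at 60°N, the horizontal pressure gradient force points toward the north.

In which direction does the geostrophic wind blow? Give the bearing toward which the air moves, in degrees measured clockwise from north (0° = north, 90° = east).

The pressure-gradient force points toward the north (bearing 000°).
Geostrophic balance: in the Northern Hemisphere the Coriolis force deflects motion to the right, so the geostrophic wind blows 90° to the right of the pressure-gradient force (low pressure on the left).
Rotating 000° by 90° clockwise gives 090° — the wind blows toward the east.

090°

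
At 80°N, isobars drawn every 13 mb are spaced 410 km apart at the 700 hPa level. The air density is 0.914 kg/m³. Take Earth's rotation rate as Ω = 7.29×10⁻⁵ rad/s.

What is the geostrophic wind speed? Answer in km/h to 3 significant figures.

87.0 km/h

Coriolis parameter at 80°N:
f = 2Ω sin φ = 2 × 7.29×10⁻⁵ × sin 80° = 1.44×10⁻⁴ s⁻¹
Pressure gradient: |∂P/∂n| = 1300 Pa / 410000 m = 3.17×10⁻³ Pa/m
Geostrophic balance (pressure-gradient force = Coriolis force):
V_g = (1/(fρ)) |∂P/∂n| = 3.17×10⁻³ / (1.44×10⁻⁴ × 0.914) = 24.2 m/s
Converting: 24.2 m/s × 3.6 = 87.0 km/h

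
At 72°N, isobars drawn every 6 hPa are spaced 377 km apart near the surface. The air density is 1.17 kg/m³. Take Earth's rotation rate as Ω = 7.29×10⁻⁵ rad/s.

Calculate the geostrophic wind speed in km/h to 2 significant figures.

Coriolis parameter at 72°N:
f = 2Ω sin φ = 2 × 7.29×10⁻⁵ × sin 72° = 1.39×10⁻⁴ s⁻¹
Pressure gradient: |∂P/∂n| = 600 Pa / 377000 m = 1.59×10⁻³ Pa/m
Geostrophic balance (pressure-gradient force = Coriolis force):
V_g = (1/(fρ)) |∂P/∂n| = 1.59×10⁻³ / (1.39×10⁻⁴ × 1.17) = 9.81 m/s
Converting: 9.81 m/s × 3.6 = 35 km/h

35 km/h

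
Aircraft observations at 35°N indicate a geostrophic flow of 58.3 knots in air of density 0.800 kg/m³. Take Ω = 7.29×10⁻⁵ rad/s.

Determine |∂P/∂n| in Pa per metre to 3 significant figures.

Coriolis parameter at 35°N:
f = 2Ω sin φ = 2 × 7.29×10⁻⁵ × sin 35° = 8.36×10⁻⁵ s⁻¹
Wind speed in SI: 58.3 knots = 30.0 m/s
Geostrophic balance rearranged: |∂P/∂n| = f ρ V_g
|∂P/∂n| = 8.36×10⁻⁵ × 0.800 × 30.0 = 2.01×10⁻³ Pa/m

2.01×10⁻³ Pa/m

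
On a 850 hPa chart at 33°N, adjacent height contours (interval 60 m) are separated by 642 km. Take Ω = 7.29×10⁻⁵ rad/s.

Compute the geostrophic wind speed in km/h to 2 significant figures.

Coriolis parameter at 33°N:
f = 2Ω sin φ = 2 × 7.29×10⁻⁵ × sin 33° = 7.94×10⁻⁵ s⁻¹
Height gradient: |∂Z/∂n| = 60 m / 642000 m = 9.35×10⁻⁵
On a pressure surface, geostrophic balance gives V_g = (g/f)|∂Z/∂n|:
V_g = 9.81 × 9.35×10⁻⁵ / 7.94×10⁻⁵ = 11.5 m/s
Converting: 11.5 m/s × 3.6 = 42 km/h

42 km/h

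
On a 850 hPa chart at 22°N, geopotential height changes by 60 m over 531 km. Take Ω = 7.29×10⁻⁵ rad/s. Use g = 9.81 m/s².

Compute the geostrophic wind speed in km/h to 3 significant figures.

73.1 km/h

Coriolis parameter at 22°N:
f = 2Ω sin φ = 2 × 7.29×10⁻⁵ × sin 22° = 5.46×10⁻⁵ s⁻¹
Height gradient: |∂Z/∂n| = 60 m / 531000 m = 1.13×10⁻⁴
On a pressure surface, geostrophic balance gives V_g = (g/f)|∂Z/∂n|:
V_g = 9.81 × 1.13×10⁻⁴ / 5.46×10⁻⁵ = 20.3 m/s
Converting: 20.3 m/s × 3.6 = 73.1 km/h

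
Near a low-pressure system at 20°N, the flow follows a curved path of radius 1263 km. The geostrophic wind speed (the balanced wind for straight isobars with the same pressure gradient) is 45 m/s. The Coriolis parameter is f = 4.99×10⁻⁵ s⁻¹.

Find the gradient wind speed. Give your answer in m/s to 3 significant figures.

Around a low, centrifugal force acts outward with Coriolis, so pressure-gradient force balances both:
(1/ρ)|∂P/∂n| = fV + V²/R  →  V² + fR·V − fR·V_g = 0
With fR = 4.99×10⁻⁵ × 1263×10³ m = 63.0 m/s:
V = [−fR + √((fR)² + 4 fR V_g)]/2 = [−63.0 + √(63.0² + 4×63.0×45)]/2 = 30.4 m/s
Subgeostrophic (V < V_g = 45 m/s), as expected around a low.

30.4 m/s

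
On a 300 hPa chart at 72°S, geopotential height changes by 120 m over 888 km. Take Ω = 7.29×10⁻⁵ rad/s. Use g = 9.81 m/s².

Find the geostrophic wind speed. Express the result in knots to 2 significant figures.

19 knots

Coriolis parameter at 72°S:
f = 2Ω sin φ = 2 × 7.29×10⁻⁵ × sin 72° = 1.39×10⁻⁴ s⁻¹
Height gradient: |∂Z/∂n| = 120 m / 888000 m = 1.35×10⁻⁴
On a pressure surface, geostrophic balance gives V_g = (g/f)|∂Z/∂n|:
V_g = 9.81 × 1.35×10⁻⁴ / 1.39×10⁻⁴ = 9.56 m/s
Converting: 9.56 m/s × 1.944 = 19 knots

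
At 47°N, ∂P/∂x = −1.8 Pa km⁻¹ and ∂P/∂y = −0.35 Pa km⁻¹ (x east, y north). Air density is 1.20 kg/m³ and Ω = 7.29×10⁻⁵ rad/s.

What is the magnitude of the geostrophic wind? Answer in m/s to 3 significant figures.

Coriolis parameter at 47°N:
f = 2Ω sin φ = 2 × 7.29×10⁻⁵ × sin 47° = 1.07×10⁻⁴ s⁻¹
Component geostrophic relations (x east, y north):
u_g = −(1/(fρ)) ∂P/∂y,  v_g = (1/(fρ)) ∂P/∂x
u_g = −(−0.35×10⁻³)/(1.07×10⁻⁴ × 1.20) = 2.74 m/s;  v_g = (−1.8×10⁻³)/(1.07×10⁻⁴ × 1.20) = −14.1 m/s
|V_g| = √(u_g² + v_g²) = 14.3 m/s

14.3 m/s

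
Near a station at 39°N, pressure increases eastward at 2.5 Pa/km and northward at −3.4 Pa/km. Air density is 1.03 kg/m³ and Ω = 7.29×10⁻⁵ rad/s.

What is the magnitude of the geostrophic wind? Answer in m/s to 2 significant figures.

45 m/s

Coriolis parameter at 39°N:
f = 2Ω sin φ = 2 × 7.29×10⁻⁵ × sin 39° = 9.18×10⁻⁵ s⁻¹
Component geostrophic relations (x east, y north):
u_g = −(1/(fρ)) ∂P/∂y,  v_g = (1/(fρ)) ∂P/∂x
u_g = −(−3.4×10⁻³)/(9.18×10⁻⁵ × 1.03) = 36.0 m/s;  v_g = (2.5×10⁻³)/(9.18×10⁻⁵ × 1.03) = 26.5 m/s
|V_g| = √(u_g² + v_g²) = 44.7 m/s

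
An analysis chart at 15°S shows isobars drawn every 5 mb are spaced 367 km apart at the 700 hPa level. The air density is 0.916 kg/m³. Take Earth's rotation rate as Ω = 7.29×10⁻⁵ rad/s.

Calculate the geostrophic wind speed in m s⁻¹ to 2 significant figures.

39 m s⁻¹

Coriolis parameter at 15°S:
f = 2Ω sin φ = 2 × 7.29×10⁻⁵ × sin 15° = 3.77×10⁻⁵ s⁻¹
Pressure gradient: |∂P/∂n| = 500 Pa / 367000 m = 1.36×10⁻³ Pa/m
Geostrophic balance (pressure-gradient force = Coriolis force):
V_g = (1/(fρ)) |∂P/∂n| = 1.36×10⁻³ / (3.77×10⁻⁵ × 0.916) = 39.4 m/s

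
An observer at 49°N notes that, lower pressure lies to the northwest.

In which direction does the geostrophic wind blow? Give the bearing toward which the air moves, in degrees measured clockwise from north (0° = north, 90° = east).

045°

The pressure-gradient force points toward the northwest (bearing 315°).
Geostrophic balance: in the Northern Hemisphere the Coriolis force deflects motion to the right, so the geostrophic wind blows 90° to the right of the pressure-gradient force (low pressure on the left).
Rotating 315° by 90° clockwise gives 045° — the wind blows toward the northeast.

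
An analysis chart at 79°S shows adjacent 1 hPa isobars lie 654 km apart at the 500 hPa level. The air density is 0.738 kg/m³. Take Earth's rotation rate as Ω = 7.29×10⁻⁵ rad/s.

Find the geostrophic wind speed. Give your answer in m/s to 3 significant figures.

Coriolis parameter at 79°S:
f = 2Ω sin φ = 2 × 7.29×10⁻⁵ × sin 79° = 1.43×10⁻⁴ s⁻¹
Pressure gradient: |∂P/∂n| = 100 Pa / 654000 m = 1.53×10⁻⁴ Pa/m
Geostrophic balance (pressure-gradient force = Coriolis force):
V_g = (1/(fρ)) |∂P/∂n| = 1.53×10⁻⁴ / (1.43×10⁻⁴ × 0.738) = 1.45 m/s

1.45 m/s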